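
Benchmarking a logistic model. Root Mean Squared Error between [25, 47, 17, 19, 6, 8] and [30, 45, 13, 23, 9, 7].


MSE = 71/6 = 11.8333
RMSE = √(71/6) = 3.44

3.44


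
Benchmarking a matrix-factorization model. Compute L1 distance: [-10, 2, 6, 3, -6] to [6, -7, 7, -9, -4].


d = |-10-6| + |2+ 7| + |6-7| + |3+ 9| + |-6+ 4|
  = 16 + 9 + 1 + 12 + 2
  = 40

40


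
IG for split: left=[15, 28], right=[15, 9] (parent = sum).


Parent = [30, 37], H_parent = 0.9921
H_left = 0.933 (n=43), H_right = 0.9544 (n=24)
H_children = (43/67)·0.933 + (24/67)·0.9544 = 0.9407
IG = 0.9921 - 0.9407 = 0.0514

0.0514


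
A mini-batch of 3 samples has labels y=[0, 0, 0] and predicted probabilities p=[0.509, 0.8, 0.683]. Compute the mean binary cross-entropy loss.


L[0] = -ln(1-0.509) = -ln(0.491) = 0.7113
L[1] = -ln(1-0.8) = -ln(0.2) = 1.6094
L[2] = -ln(1-0.683) = -ln(0.317) = 1.1489
mean = (0.7113 + 1.6094 + 1.1489)/3 = 1.1565

1.1565


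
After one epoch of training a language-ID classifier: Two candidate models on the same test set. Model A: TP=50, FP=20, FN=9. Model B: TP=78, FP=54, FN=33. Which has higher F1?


Model A: P=50/70=0.7143, R=50/59=0.8475, F1=2PR/(P+R)=2TP/(2TP+FP+FN)=100/129=0.7752
Model B: P=78/132=0.5909, R=78/111=0.7027, F1=2PR/(P+R)=2TP/(2TP+FP+FN)=156/243=0.642
0.7752 > 0.642 → Model A

Model A


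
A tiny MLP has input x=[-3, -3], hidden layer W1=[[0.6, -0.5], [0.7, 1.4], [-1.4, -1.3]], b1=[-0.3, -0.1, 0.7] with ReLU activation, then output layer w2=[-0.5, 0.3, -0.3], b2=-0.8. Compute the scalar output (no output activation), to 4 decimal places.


z1[0] = (0.6)·(-3) + (-0.5)·(-3) - 0.3 = -0.6
z1[1] = (0.7)·(-3) + (1.4)·(-3) - 0.1 = -6.4
z1[2] = (-1.4)·(-3) + (-1.3)·(-3) + 0.7 = 8.8
h = ReLU(z1) = [0.0, 0.0, 8.8]
output = (-0.5)·(0.0) + (0.3)·(0.0) + (-0.3)·(8.8) - 0.8 = -3.44

-3.44


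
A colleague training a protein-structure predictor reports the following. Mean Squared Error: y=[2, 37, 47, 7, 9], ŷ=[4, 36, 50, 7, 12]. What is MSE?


Squared errors: (2-4)²=4, (37-36)²=1, (47-50)²=9, (7-7)²=0, (9-12)²=9
Sum = 23
MSE = 23/5 = 23/5

23/5


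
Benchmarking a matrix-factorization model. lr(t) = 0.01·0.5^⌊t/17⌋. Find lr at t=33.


n_drops = ⌊33/17⌋ = 1
lr = 0.01·0.5^1 = 0.01·0.5 = 0.005

0.005


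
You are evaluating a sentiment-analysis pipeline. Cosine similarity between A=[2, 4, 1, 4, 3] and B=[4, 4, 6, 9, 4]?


A·B = 2·4 + 4·4 + 1·6 + 4·9 + 3·4 = 78
‖A‖ = √46 = 6.7823, ‖B‖ = √165 = 12.8452
cos = 78/(√46·√165) = 78/√7590 = 0.8953

0.8953


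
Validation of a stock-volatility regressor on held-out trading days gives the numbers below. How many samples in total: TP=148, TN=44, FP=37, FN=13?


Total = TP + TN + FP + FN
= 148 + 44 + 37 + 13
= 242
(Predicted positive: 185, predicted negative: 57)

242


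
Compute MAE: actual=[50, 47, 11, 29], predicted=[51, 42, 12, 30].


Absolute errors: |50-51|=1, |47-42|=5, |11-12|=1, |29-30|=1
Sum = 8
MAE = 8/4 = 2

2


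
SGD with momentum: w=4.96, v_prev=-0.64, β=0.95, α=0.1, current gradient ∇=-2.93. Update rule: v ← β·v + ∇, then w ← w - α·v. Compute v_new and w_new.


v_new = 0.95·-0.64 - 2.93 = -0.608 - 2.93 = -3.538
w_new = 4.96 - 0.1·-3.538 = 4.96 + 0.3538 = 5.3138

v_new=-3.538, w_new=5.3138


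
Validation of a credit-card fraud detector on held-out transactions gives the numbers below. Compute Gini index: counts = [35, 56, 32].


Probabilities: [35/123, 56/123, 32/123] ≈ [0.2846, 0.4553, 0.2602]
Σpᵢ² = (1225 + 3136 + 1024)/123² = 5385/15129
Gini = 1 - Σpᵢ² = 1 - 5385/15129 = 0.6441

0.6441


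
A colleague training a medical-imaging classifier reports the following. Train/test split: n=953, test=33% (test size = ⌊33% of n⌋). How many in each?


Test = ⌊953·33/100⌋ = 314
Train = 953 - 314 = 639

Train: 639, Test: 314


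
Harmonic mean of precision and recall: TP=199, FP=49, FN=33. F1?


Precision = 199/248 = 0.8024
Recall = 199/232 = 0.8578
F1 = 2·P·R/(P+R) = 2·TP/(2·TP+FP+FN) = 398/(398+49+33) = 398/480 = 0.8292

0.8292


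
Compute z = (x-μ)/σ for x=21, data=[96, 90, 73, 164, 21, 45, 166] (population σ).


μ = 93.5714, σ = 51.0934
z = (21 - 93.5714)/51.0934 = -1.4204

-1.4204


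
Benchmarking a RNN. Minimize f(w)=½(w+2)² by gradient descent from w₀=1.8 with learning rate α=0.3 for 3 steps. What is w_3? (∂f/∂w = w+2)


step 1: grad = 1.8+2 = 3.8; w = 1.8 - 0.3·(3.8) = 0.66
step 2: grad = 0.66+2 = 2.66; w = 0.66 - 0.3·(2.66) = -0.138
step 3: grad = -0.138+2 = 1.862; w = -0.138 - 0.3·(1.862) = -0.6966

-0.6966


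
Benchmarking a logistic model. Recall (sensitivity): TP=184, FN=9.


Recall = TP/(TP+FN)
= 184/(184+9)
= 184/193 = 95.34%

95.34%


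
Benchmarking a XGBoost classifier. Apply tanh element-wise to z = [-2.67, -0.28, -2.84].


tanh(-2.67) = -0.9905
tanh(-0.28) = -0.2729
tanh(-2.84) = -0.9932
result = [-0.9905, -0.2729, -0.9932]

[-0.9905, -0.2729, -0.9932]


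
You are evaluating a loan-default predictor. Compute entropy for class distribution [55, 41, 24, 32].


Probabilities: [55/152, 41/152, 24/152, 32/152] ≈ [0.3618, 0.2697, 0.1579, 0.2105]
H = -((55/152)·log₂(55/152) + (41/152)·log₂(41/152) + (24/152)·log₂(24/152) + (32/152)·log₂(32/152))
  = 1.9343 bits

1.9343 bits


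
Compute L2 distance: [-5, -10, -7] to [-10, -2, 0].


d = √((-5+ 10)² + (-10+ 2)² + (-7-0)²)
  = √(25 + 64 + 49)
  = √138 = 11.7473

11.7473


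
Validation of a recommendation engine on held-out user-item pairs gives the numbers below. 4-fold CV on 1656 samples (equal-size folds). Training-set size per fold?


Fold size = 1656/4 = 414
Training per fold = 1656 - 414 = 1242

1242


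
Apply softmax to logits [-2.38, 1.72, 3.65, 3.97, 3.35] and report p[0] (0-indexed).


Exponentials: e^-2.38=0.0926, e^1.72=5.5845, e^3.65=38.4747, e^3.97=52.9845, e^3.35=28.5027
Sum = 125.639
Softmax = [0.0007, 0.0444, 0.3062, 0.4217, 0.2269]
p[0] = 0.0926/125.639 = 0.0007

0.0007


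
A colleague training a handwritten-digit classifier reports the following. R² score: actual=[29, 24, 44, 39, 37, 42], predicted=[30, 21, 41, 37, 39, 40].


ȳ = 35.8333
SS_res = Σ(y-ŷ)² = 31
SS_tot = Σ(y-ȳ)² = 302.83
R² = 1 - SS_res/SS_tot = 1 - 0.1024 = 0.8976

0.8976


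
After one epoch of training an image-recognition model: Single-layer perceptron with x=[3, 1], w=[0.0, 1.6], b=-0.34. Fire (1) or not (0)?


z = (3)·(0.0) + (1)·(1.6) - 0.34
  = 1.26
step(z) = 1 (z≥0)

1


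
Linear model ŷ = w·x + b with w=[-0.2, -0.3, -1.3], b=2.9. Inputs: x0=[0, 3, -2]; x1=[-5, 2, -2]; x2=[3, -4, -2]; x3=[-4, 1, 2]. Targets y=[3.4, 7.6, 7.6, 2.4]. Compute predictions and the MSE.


ŷ0 = (-0.2)·(0) + (-0.3)·(3) + (-1.3)·(-2) + 2.9 = 4.6
ŷ1 = (-0.2)·(-5) + (-0.3)·(2) + (-1.3)·(-2) + 2.9 = 5.9
ŷ2 = (-0.2)·(3) + (-0.3)·(-4) + (-1.3)·(-2) + 2.9 = 6.1
ŷ3 = (-0.2)·(-4) + (-0.3)·(1) + (-1.3)·(2) + 2.9 = 0.8
errors² = [1.44, 2.89, 2.25, 2.56]
MSE = 9.1400/4 = 2.285

2.285


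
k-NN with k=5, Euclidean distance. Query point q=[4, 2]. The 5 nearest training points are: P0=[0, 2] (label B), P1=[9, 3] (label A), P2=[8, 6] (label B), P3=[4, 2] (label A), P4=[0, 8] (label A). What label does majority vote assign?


d(q,P0) = 4.0  (label B)
d(q,P1) = 5.099  (label A)
d(q,P2) = 5.6569  (label B)
d(q,P3) = 0.0  (label A)
d(q,P4) = 7.2111  (label A)
Votes: A=3, B=2
Majority → A

A


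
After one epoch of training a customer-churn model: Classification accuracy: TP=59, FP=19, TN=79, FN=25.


Accuracy = (TP+TN)/(TP+TN+FP+FN)
= (59+79)/(182)
= 138/182 = 75.82%

75.82%


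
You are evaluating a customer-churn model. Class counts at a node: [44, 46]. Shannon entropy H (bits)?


Probabilities: [44/90, 46/90] ≈ [0.4889, 0.5111]
H = -((44/90)·log₂(44/90) + (46/90)·log₂(46/90))
  = 0.9996 bits

0.9996 bits


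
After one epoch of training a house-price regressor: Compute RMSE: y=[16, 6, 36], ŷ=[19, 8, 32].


MSE = 29/3 = 9.6667
RMSE = √(29/3) = 3.1091

3.1091


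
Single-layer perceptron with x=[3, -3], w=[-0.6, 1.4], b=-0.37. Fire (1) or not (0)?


z = (3)·(-0.6) + (-3)·(1.4) - 0.37
  = -6.37
step(z) = 0 (z<0)

0


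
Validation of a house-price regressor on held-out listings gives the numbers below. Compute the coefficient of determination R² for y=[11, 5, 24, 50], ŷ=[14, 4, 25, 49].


ȳ = 22.5
SS_res = Σ(y-ŷ)² = 12
SS_tot = Σ(y-ȳ)² = 1197
R² = 1 - SS_res/SS_tot = 1 - 0.01 = 0.99

0.99


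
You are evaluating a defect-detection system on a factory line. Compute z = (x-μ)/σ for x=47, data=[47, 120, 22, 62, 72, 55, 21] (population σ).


μ = 57, σ = 31.2684
z = (47 - 57)/31.2684 = -0.3198

-0.3198


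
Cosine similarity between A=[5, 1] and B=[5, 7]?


A·B = 5·5 + 1·7 = 32
‖A‖ = √26 = 5.099, ‖B‖ = √74 = 8.6023
cos = 32/(√26·√74) = 32/√1924 = 0.7295

0.7295


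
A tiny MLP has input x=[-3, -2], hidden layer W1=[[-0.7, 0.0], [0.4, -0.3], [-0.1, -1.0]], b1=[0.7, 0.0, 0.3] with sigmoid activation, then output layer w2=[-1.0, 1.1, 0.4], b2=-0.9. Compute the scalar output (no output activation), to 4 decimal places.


z1[0] = (-0.7)·(-3) + (0.0)·(-2) + 0.7 = 2.8
z1[1] = (0.4)·(-3) + (-0.3)·(-2) + 0.0 = -0.6
z1[2] = (-0.1)·(-3) + (-1.0)·(-2) + 0.3 = 2.6
h = sigmoid(z1) = [0.9427, 0.3543, 0.9309]
output = (-1.0)·(0.9427) + (1.1)·(0.3543) + (0.4)·(0.9309) - 0.9 = -1.0806

-1.0806


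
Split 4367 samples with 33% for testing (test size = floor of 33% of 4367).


Test = ⌊4367·33/100⌋ = 1441
Train = 4367 - 1441 = 2926

Train: 2926, Test: 1441


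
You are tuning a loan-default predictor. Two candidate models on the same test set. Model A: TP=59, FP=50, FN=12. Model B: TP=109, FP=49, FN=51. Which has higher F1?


Model A: P=59/109=0.5413, R=59/71=0.831, F1=2PR/(P+R)=2TP/(2TP+FP+FN)=118/180=0.6556
Model B: P=109/158=0.6899, R=109/160=0.6813, F1=2PR/(P+R)=2TP/(2TP+FP+FN)=218/318=0.6855
0.6556 < 0.6855 → Model B

Model B


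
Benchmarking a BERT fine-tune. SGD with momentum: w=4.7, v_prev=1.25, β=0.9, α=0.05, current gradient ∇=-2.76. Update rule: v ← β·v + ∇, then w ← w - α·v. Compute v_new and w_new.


v_new = 0.9·1.25 - 2.76 = 1.125 - 2.76 = -1.635
w_new = 4.7 - 0.05·-1.635 = 4.7 + 0.08175 = 4.78175

v_new=-1.635, w_new=4.78175


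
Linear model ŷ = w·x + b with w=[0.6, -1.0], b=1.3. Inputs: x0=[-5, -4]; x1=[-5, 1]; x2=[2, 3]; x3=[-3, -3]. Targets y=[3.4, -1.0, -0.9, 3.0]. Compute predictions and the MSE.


ŷ0 = (0.6)·(-5) + (-1.0)·(-4) + 1.3 = 2.3
ŷ1 = (0.6)·(-5) + (-1.0)·(1) + 1.3 = -2.7
ŷ2 = (0.6)·(2) + (-1.0)·(3) + 1.3 = -0.5
ŷ3 = (0.6)·(-3) + (-1.0)·(-3) + 1.3 = 2.5
errors² = [1.21, 2.89, 0.16, 0.25]
MSE = 4.5100/4 = 1.1275

1.1275


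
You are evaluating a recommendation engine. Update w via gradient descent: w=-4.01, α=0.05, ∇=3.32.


w_new = w - α·∇
= -4.01 - 0.05·3.32
= -4.01 - 0.166
= -4.176

-4.176


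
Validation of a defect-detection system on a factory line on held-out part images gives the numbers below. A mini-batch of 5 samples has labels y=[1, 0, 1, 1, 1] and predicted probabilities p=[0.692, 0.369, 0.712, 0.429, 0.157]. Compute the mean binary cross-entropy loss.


L[0] = -ln(0.692) = 0.3682
L[1] = -ln(1-0.369) = -ln(0.631) = 0.4604
L[2] = -ln(0.712) = 0.3397
L[3] = -ln(0.429) = 0.8463
L[4] = -ln(0.157) = 1.8515
mean = (0.3682 + 0.4604 + 0.3397 + 0.8463 + 1.8515)/5 = 0.7732

0.7732


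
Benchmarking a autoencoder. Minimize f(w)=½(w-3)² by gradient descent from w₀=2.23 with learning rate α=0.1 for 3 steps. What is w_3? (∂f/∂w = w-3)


step 1: grad = 2.23-3 = -0.77; w = 2.23 - 0.1·(-0.77) = 2.307
step 2: grad = 2.307-3 = -0.693; w = 2.307 - 0.1·(-0.693) = 2.3763
step 3: grad = 2.3763-3 = -0.6237; w = 2.3763 - 0.1·(-0.6237) = 2.43867

2.43867


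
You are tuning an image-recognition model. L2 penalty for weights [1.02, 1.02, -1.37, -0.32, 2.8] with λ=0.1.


‖w‖₂² = (1.02)² + (1.02)² + (-1.37)² + (-0.32)² + (2.8)²
     = 1.0404 + 1.0404 + 1.8769 + 0.1024 + 7.84
     = 11.9001
λ·‖w‖₂² = 0.1·11.9001 = 1.19001

1.19001


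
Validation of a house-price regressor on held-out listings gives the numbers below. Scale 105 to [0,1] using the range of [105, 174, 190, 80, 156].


min=80, max=190
(105-80)/(190-80) = 25/110 = 0.2273

0.2273


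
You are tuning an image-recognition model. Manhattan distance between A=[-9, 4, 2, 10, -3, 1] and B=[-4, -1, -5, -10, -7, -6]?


d = |-9+ 4| + |4+ 1| + |2+ 5| + |10+ 10| + |-3+ 7| + |1+ 6|
  = 5 + 5 + 7 + 20 + 4 + 7
  = 48

48


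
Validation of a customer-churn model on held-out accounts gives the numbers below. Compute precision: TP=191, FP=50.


Precision = TP/(TP+FP)
= 191/(191+50)
= 191/241 = 79.25%

79.25%


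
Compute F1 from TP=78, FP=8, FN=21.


Precision = 78/86 = 0.907
Recall = 78/99 = 0.7879
F1 = 2·P·R/(P+R) = 2·TP/(2·TP+FP+FN) = 156/(156+8+21) = 156/185 = 0.8432

0.8432


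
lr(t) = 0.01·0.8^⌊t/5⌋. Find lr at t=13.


n_drops = ⌊13/5⌋ = 2
lr = 0.01·0.8^2 = 0.01·0.64 = 0.0064

0.0064


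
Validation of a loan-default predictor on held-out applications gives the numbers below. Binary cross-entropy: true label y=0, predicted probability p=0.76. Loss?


BCE = -[y·ln(p) + (1-y)·ln(1-p)]
= -0 - 1·ln(1-0.76)
= -ln(0.24) = 1.4271

1.4271


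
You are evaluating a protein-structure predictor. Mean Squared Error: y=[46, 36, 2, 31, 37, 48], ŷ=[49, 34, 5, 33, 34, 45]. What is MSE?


Squared errors: (46-49)²=9, (36-34)²=4, (2-5)²=9, (31-33)²=4, (37-34)²=9, (48-45)²=9
Sum = 44
MSE = 44/6 = 22/3

22/3


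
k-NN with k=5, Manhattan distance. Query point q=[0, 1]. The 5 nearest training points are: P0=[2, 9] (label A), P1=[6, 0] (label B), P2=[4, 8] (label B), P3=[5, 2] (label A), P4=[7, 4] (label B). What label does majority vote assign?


d(q,P0) = 10  (label A)
d(q,P1) = 7  (label B)
d(q,P2) = 11  (label B)
d(q,P3) = 6  (label A)
d(q,P4) = 10  (label B)
Votes: A=2, B=3
Majority → B

B


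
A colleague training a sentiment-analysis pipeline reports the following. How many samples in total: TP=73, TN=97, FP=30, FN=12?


Total = TP + TN + FP + FN
= 73 + 97 + 30 + 12
= 212
(Predicted positive: 103, predicted negative: 109)

212


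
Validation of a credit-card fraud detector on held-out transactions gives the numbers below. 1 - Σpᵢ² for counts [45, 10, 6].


Probabilities: [45/61, 10/61, 6/61] ≈ [0.7377, 0.1639, 0.0984]
Σpᵢ² = (2025 + 100 + 36)/61² = 2161/3721
Gini = 1 - Σpᵢ² = 1 - 2161/3721 = 0.4192

0.4192


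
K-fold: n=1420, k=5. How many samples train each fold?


Fold size = 1420/5 = 284
Training per fold = 1420 - 284 = 1136

1136


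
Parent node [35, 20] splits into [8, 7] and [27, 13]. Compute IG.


Parent = [35, 20], H_parent = 0.9457
H_left = 0.9968 (n=15), H_right = 0.9097 (n=40)
H_children = (15/55)·0.9968 + (40/55)·0.9097 = 0.9335
IG = 0.9457 - 0.9335 = 0.0122

0.0122


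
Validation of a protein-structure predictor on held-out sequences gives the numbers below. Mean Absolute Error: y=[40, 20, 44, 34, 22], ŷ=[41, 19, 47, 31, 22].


Absolute errors: |40-41|=1, |20-19|=1, |44-47|=3, |34-31|=3, |22-22|=0
Sum = 8
MAE = 8/5 = 8/5

8/5


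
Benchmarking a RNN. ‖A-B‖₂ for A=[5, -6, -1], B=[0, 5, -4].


d = √((5-0)² + (-6-5)² + (-1+ 4)²)
  = √(25 + 121 + 9)
  = √155 = 12.4499

12.4499


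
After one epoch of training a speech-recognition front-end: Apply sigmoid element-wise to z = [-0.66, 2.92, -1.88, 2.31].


σ(-0.66) = 1/(1+e^0.66) = 0.3407
σ(2.92) = 1/(1+e^-2.92) = 0.9488
σ(-1.88) = 1/(1+e^1.88) = 0.1324
σ(2.31) = 1/(1+e^-2.31) = 0.9097
result = [0.3407, 0.9488, 0.1324, 0.9097]

[0.3407, 0.9488, 0.1324, 0.9097]


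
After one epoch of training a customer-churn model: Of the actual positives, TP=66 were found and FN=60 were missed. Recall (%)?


Recall = TP/(TP+FN)
= 66/(66+60)
= 66/126 = 52.38%

52.38%


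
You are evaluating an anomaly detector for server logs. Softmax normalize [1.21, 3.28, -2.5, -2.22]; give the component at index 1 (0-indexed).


Exponentials: e^1.21=3.3535, e^3.28=26.5758, e^-2.5=0.0821, e^-2.22=0.1086
Sum = 30.12
Softmax = [0.1113, 0.8823, 0.0027, 0.0036]
p[1] = 26.5758/30.12 = 0.8823

0.8823


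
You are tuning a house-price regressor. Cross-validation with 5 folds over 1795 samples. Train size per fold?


Fold size = 1795/5 = 359
Training per fold = 1795 - 359 = 1436

1436


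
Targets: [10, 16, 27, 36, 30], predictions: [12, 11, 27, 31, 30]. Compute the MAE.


Absolute errors: |10-12|=2, |16-11|=5, |27-27|=0, |36-31|=5, |30-30|=0
Sum = 12
MAE = 12/5 = 12/5

12/5


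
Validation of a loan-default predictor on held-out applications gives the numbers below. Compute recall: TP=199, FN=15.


Recall = TP/(TP+FN)
= 199/(199+15)
= 199/214 = 92.99%

92.99%


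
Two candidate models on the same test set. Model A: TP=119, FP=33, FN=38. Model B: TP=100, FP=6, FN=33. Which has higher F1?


Model A: P=119/152=0.7829, R=119/157=0.758, F1=2PR/(P+R)=2TP/(2TP+FP+FN)=238/309=0.7702
Model B: P=100/106=0.9434, R=100/133=0.7519, F1=2PR/(P+R)=2TP/(2TP+FP+FN)=200/239=0.8368
0.7702 < 0.8368 → Model B

Model B


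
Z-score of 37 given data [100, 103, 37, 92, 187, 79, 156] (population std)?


μ = 107.7143, σ = 45.937
z = (37 - 107.7143)/45.937 = -1.5394

-1.5394


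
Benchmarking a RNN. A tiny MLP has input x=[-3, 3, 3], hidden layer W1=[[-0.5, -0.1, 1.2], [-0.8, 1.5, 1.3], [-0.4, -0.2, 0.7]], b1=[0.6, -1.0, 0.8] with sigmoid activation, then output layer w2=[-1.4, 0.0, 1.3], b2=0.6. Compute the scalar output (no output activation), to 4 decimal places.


z1[0] = (-0.5)·(-3) + (-0.1)·(3) + (1.2)·(3) + 0.6 = 5.4
z1[1] = (-0.8)·(-3) + (1.5)·(3) + (1.3)·(3) - 1.0 = 9.8
z1[2] = (-0.4)·(-3) + (-0.2)·(3) + (0.7)·(3) + 0.8 = 3.5
h = sigmoid(z1) = [0.9955, 0.9999, 0.9707]
output = (-1.4)·(0.9955) + (0.0)·(0.9999) + (1.3)·(0.9707) + 0.6 = 0.4682

0.4682


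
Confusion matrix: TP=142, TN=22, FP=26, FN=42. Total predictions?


Total = TP + TN + FP + FN
= 142 + 22 + 26 + 42
= 232
(Predicted positive: 168, predicted negative: 64)

232


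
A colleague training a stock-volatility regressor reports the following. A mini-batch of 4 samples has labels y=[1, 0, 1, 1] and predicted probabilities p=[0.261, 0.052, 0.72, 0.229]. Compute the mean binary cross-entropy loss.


L[0] = -ln(0.261) = 1.3432
L[1] = -ln(1-0.052) = -ln(0.948) = 0.0534
L[2] = -ln(0.72) = 0.3285
L[3] = -ln(0.229) = 1.474
mean = (1.3432 + 0.0534 + 0.3285 + 1.474)/4 = 0.7998

0.7998


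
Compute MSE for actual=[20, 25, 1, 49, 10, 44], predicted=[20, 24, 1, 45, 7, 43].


Squared errors: (20-20)²=0, (25-24)²=1, (1-1)²=0, (49-45)²=16, (10-7)²=9, (44-43)²=1
Sum = 27
MSE = 27/6 = 9/2

9/2


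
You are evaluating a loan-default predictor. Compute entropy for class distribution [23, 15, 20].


Probabilities: [23/58, 15/58, 20/58] ≈ [0.3966, 0.2586, 0.3448]
H = -((23/58)·log₂(23/58) + (15/58)·log₂(15/58) + (20/58)·log₂(20/58))
  = 1.5634 bits

1.5634 bits


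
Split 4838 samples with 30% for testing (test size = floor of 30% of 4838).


Test = ⌊4838·30/100⌋ = 1451
Train = 4838 - 1451 = 3387

Train: 3387, Test: 1451


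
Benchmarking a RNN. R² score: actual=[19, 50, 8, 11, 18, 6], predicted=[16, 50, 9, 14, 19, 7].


ȳ = 18.6667
SS_res = Σ(y-ŷ)² = 21
SS_tot = Σ(y-ȳ)² = 1315.33
R² = 1 - SS_res/SS_tot = 1 - 0.016 = 0.984

0.984


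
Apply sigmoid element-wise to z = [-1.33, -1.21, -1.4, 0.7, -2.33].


σ(-1.33) = 1/(1+e^1.33) = 0.2092
σ(-1.21) = 1/(1+e^1.21) = 0.2297
σ(-1.4) = 1/(1+e^1.4) = 0.1978
σ(0.7) = 1/(1+e^-0.7) = 0.6682
σ(-2.33) = 1/(1+e^2.33) = 0.0887
result = [0.2092, 0.2297, 0.1978, 0.6682, 0.0887]

[0.2092, 0.2297, 0.1978, 0.6682, 0.0887]


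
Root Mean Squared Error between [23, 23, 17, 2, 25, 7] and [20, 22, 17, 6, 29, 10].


MSE = 51/6 = 8.5
RMSE = √(51/6) = 2.9155

2.9155


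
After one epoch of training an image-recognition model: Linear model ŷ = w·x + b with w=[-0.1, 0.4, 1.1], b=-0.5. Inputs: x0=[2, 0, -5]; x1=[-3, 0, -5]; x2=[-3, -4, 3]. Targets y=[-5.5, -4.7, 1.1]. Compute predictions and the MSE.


ŷ0 = (-0.1)·(2) + (0.4)·(0) + (1.1)·(-5) - 0.5 = -6.2
ŷ1 = (-0.1)·(-3) + (0.4)·(0) + (1.1)·(-5) - 0.5 = -5.7
ŷ2 = (-0.1)·(-3) + (0.4)·(-4) + (1.1)·(3) - 0.5 = 1.5
errors² = [0.49, 1.0, 0.16]
MSE = 1.6500/3 = 0.55

0.55


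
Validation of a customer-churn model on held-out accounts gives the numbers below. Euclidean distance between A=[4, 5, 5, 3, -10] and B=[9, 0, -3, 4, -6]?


d = √((4-9)² + (5-0)² + (5+ 3)² + (3-4)² + (-10+ 6)²)
  = √(25 + 25 + 64 + 1 + 16)
  = √131 = 11.4455

11.4455


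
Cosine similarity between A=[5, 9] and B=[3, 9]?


A·B = 5·3 + 9·9 = 96
‖A‖ = √106 = 10.2956, ‖B‖ = √90 = 9.4868
cos = 96/(√106·√90) = 96/√9540 = 0.9829

0.9829


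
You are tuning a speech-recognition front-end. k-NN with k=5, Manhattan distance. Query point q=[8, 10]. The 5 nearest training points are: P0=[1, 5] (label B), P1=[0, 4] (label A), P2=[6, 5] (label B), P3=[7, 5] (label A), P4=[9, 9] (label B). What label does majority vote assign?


d(q,P0) = 12  (label B)
d(q,P1) = 14  (label A)
d(q,P2) = 7  (label B)
d(q,P3) = 6  (label A)
d(q,P4) = 2  (label B)
Votes: A=2, B=3
Majority → B

B


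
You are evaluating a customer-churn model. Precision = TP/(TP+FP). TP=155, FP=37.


Precision = TP/(TP+FP)
= 155/(155+37)
= 155/192 = 80.73%

80.73%


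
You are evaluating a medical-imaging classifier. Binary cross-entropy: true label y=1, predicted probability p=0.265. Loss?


BCE = -[y·ln(p) + (1-y)·ln(1-p)]
= -1·ln(0.265) - 0
= -ln(0.265) = 1.328

1.328


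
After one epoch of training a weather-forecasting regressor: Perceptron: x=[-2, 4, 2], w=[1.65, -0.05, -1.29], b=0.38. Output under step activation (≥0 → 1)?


z = (-2)·(1.65) + (4)·(-0.05) + (2)·(-1.29) + 0.38
  = -5.7
step(z) = 0 (z<0)

0


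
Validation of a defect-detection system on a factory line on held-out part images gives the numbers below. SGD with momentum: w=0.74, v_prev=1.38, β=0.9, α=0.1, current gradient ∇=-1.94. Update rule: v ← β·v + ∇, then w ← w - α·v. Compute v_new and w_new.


v_new = 0.9·1.38 - 1.94 = 1.242 - 1.94 = -0.698
w_new = 0.74 - 0.1·-0.698 = 0.74 + 0.0698 = 0.8098

v_new=-0.698, w_new=0.8098


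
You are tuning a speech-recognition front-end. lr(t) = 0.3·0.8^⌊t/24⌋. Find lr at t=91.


n_drops = ⌊91/24⌋ = 3
lr = 0.3·0.8^3 = 0.3·0.512 = 0.1536

0.1536


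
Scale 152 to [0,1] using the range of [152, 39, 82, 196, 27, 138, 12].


min=12, max=196
(152-12)/(196-12) = 140/184 = 0.7609

0.7609


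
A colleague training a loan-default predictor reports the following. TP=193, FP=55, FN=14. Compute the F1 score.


Precision = 193/248 = 0.7782
Recall = 193/207 = 0.9324
F1 = 2·P·R/(P+R) = 2·TP/(2·TP+FP+FN) = 386/(386+55+14) = 386/455 = 0.8484

0.8484


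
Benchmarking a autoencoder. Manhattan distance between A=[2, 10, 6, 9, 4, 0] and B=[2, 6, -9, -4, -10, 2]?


d = |2-2| + |10-6| + |6+ 9| + |9+ 4| + |4+ 10| + |0-2|
  = 0 + 4 + 15 + 13 + 14 + 2
  = 48

48


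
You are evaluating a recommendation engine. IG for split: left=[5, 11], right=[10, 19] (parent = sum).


Parent = [15, 30], H_parent = 0.9183
H_left = 0.896 (n=16), H_right = 0.9294 (n=29)
H_children = (16/45)·0.896 + (29/45)·0.9294 = 0.9175
IG = 0.9183 - 0.9175 = 0.0008

0.0008


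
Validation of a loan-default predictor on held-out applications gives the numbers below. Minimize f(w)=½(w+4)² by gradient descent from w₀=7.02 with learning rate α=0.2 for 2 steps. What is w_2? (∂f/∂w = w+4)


step 1: grad = 7.02+4 = 11.02; w = 7.02 - 0.2·(11.02) = 4.816
step 2: grad = 4.816+4 = 8.816; w = 4.816 - 0.2·(8.816) = 3.0528

3.0528


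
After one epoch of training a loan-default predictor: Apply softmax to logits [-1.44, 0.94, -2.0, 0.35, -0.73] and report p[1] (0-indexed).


Exponentials: e^-1.44=0.2369, e^0.94=2.56, e^-2.0=0.1353, e^0.35=1.4191, e^-0.73=0.4819
Sum = 4.8332
Softmax = [0.049, 0.5297, 0.028, 0.2936, 0.0997]
p[1] = 2.56/4.8332 = 0.5297

0.5297


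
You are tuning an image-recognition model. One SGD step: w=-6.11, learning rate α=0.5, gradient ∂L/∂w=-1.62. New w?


w_new = w - α·∇
= -6.11 - 0.5·-1.62
= -6.11 + 0.81
= -5.3

-5.3


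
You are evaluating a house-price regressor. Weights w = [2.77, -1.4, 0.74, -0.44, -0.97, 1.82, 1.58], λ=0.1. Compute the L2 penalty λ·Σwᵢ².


‖w‖₂² = (2.77)² + (-1.4)² + (0.74)² + (-0.44)² + (-0.97)² + (1.82)² + (1.58)²
     = 7.6729 + 1.96 + 0.5476 + 0.1936 + 0.9409 + 3.3124 + 2.4964
     = 17.1238
λ·‖w‖₂² = 0.1·17.1238 = 1.71238

1.71238


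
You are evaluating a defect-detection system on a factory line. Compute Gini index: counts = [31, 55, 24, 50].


Probabilities: [31/160, 55/160, 24/160, 50/160] ≈ [0.1938, 0.3438, 0.15, 0.3125]
Σpᵢ² = (961 + 3025 + 576 + 2500)/160² = 7062/25600
Gini = 1 - Σpᵢ² = 1 - 7062/25600 = 0.7241

0.7241


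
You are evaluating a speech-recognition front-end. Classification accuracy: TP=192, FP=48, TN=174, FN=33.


Accuracy = (TP+TN)/(TP+TN+FP+FN)
= (192+174)/(447)
= 366/447 = 81.88%

81.88%


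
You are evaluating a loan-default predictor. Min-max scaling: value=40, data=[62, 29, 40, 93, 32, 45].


min=29, max=93
(40-29)/(93-29) = 11/64 = 0.1719

0.1719


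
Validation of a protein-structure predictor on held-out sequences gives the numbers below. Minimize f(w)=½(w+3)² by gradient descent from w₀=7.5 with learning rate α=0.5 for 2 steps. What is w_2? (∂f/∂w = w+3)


step 1: grad = 7.5+3 = 10.5; w = 7.5 - 0.5·(10.5) = 2.25
step 2: grad = 2.25+3 = 5.25; w = 2.25 - 0.5·(5.25) = -0.375

-0.375


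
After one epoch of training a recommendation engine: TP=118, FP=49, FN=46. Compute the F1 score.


Precision = 118/167 = 0.7066
Recall = 118/164 = 0.7195
F1 = 2·P·R/(P+R) = 2·TP/(2·TP+FP+FN) = 236/(236+49+46) = 236/331 = 0.713

0.713


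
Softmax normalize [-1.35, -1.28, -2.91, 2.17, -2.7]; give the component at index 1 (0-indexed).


Exponentials: e^-1.35=0.2592, e^-1.28=0.278, e^-2.91=0.0545, e^2.17=8.7583, e^-2.7=0.0672
Sum = 9.4172
Softmax = [0.0275, 0.0295, 0.0058, 0.93, 0.0071]
p[1] = 0.278/9.4172 = 0.0295

0.0295


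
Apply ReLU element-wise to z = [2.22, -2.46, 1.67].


ReLU(2.22) = max(0, 2.22) = 2.22
ReLU(-2.46) = max(0, -2.46) = 0.0
ReLU(1.67) = max(0, 1.67) = 1.67
result = [2.22, 0.0, 1.67]

[2.22, 0.0, 1.67]


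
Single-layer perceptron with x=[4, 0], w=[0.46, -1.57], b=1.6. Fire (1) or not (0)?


z = (4)·(0.46) + (0)·(-1.57) + 1.6
  = 3.44
step(z) = 1 (z≥0)

1


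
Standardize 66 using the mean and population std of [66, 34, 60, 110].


μ = 67.5, σ = 27.3267
z = (66 - 67.5)/27.3267 = -0.0549

-0.0549


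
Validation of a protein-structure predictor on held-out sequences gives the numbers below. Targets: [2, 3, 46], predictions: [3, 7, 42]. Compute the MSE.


Squared errors: (2-3)²=1, (3-7)²=16, (46-42)²=16
Sum = 33
MSE = 33/3 = 11

11


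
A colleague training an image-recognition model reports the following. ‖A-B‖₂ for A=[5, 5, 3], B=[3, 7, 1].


d = √((5-3)² + (5-7)² + (3-1)²)
  = √(4 + 4 + 4)
  = √12 = 3.4641

3.4641


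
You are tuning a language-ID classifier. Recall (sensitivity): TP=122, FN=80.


Recall = TP/(TP+FN)
= 122/(122+80)
= 122/202 = 60.4%

60.4%


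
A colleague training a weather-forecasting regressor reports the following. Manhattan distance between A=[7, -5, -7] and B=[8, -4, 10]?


d = |7-8| + |-5+ 4| + |-7-10|
  = 1 + 1 + 17
  = 19

19


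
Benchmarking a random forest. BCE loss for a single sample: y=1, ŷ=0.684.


BCE = -[y·ln(p) + (1-y)·ln(1-p)]
= -1·ln(0.684) - 0
= -ln(0.684) = 0.3798

0.3798


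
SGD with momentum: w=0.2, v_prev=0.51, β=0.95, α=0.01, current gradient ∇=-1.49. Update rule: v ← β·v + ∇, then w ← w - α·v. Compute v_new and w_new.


v_new = 0.95·0.51 - 1.49 = 0.4845 - 1.49 = -1.0055
w_new = 0.2 - 0.01·-1.0055 = 0.2 + 0.010055 = 0.210055

v_new=-1.0055, w_new=0.210055


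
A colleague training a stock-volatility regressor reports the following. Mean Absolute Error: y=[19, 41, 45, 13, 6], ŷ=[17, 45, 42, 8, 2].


Absolute errors: |19-17|=2, |41-45|=4, |45-42|=3, |13-8|=5, |6-2|=4
Sum = 18
MAE = 18/5 = 18/5

18/5


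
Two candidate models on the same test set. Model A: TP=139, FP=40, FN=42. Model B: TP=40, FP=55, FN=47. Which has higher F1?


Model A: P=139/179=0.7765, R=139/181=0.768, F1=2PR/(P+R)=2TP/(2TP+FP+FN)=278/360=0.7722
Model B: P=40/95=0.4211, R=40/87=0.4598, F1=2PR/(P+R)=2TP/(2TP+FP+FN)=80/182=0.4396
0.7722 > 0.4396 → Model A

Model A


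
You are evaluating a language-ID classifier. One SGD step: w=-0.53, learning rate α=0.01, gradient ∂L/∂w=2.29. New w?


w_new = w - α·∇
= -0.53 - 0.01·2.29
= -0.53 - 0.0229
= -0.5529

-0.5529


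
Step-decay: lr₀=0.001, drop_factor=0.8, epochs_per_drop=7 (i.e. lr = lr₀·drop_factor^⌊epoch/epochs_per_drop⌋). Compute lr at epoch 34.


n_drops = ⌊34/7⌋ = 4
lr = 0.001·0.8^4 = 0.001·0.4096 = 0.0004096

0.0004096


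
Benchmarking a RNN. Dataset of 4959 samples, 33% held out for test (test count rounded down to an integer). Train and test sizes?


Test = ⌊4959·33/100⌋ = 1636
Train = 4959 - 1636 = 3323

Train: 3323, Test: 1636


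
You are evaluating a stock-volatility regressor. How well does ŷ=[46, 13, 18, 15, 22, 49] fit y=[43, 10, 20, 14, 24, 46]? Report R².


ȳ = 26.1667
SS_res = Σ(y-ŷ)² = 36
SS_tot = Σ(y-ȳ)² = 1128.83
R² = 1 - SS_res/SS_tot = 1 - 0.0319 = 0.9681

0.9681


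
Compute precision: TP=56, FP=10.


Precision = TP/(TP+FP)
= 56/(56+10)
= 56/66 = 84.85%

84.85%


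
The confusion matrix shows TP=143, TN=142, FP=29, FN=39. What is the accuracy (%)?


Accuracy = (TP+TN)/(TP+TN+FP+FN)
= (143+142)/(353)
= 285/353 = 80.74%

80.74%


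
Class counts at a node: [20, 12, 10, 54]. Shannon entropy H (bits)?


Probabilities: [20/96, 12/96, 10/96, 54/96] ≈ [0.2083, 0.125, 0.1042, 0.5625]
H = -((20/96)·log₂(20/96) + (12/96)·log₂(12/96) + (10/96)·log₂(10/96) + (54/96)·log₂(54/96))
  = 1.6533 bits

1.6533 bits


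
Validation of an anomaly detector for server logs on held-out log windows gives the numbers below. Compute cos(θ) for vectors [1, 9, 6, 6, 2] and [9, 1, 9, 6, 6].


A·B = 1·9 + 9·1 + 6·9 + 6·6 + 2·6 = 120
‖A‖ = √158 = 12.5698, ‖B‖ = √235 = 15.3297
cos = 120/(√158·√235) = 120/√37130 = 0.6228

0.6228


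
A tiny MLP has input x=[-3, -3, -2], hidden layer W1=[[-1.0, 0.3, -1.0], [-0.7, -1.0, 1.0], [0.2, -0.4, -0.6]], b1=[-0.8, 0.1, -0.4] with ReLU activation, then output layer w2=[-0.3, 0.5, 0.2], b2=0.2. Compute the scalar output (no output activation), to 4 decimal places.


z1[0] = (-1.0)·(-3) + (0.3)·(-3) + (-1.0)·(-2) - 0.8 = 3.3
z1[1] = (-0.7)·(-3) + (-1.0)·(-3) + (1.0)·(-2) + 0.1 = 3.2
z1[2] = (0.2)·(-3) + (-0.4)·(-3) + (-0.6)·(-2) - 0.4 = 1.4
h = ReLU(z1) = [3.3, 3.2, 1.4]
output = (-0.3)·(3.3) + (0.5)·(3.2) + (0.2)·(1.4) + 0.2 = 1.09

1.09


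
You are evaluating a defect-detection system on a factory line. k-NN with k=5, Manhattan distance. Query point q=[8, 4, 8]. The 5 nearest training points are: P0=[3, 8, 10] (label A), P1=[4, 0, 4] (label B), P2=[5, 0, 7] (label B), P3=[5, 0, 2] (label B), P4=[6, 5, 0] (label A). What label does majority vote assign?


d(q,P0) = 11  (label A)
d(q,P1) = 12  (label B)
d(q,P2) = 8  (label B)
d(q,P3) = 13  (label B)
d(q,P4) = 11  (label A)
Votes: A=2, B=3
Majority → B

B


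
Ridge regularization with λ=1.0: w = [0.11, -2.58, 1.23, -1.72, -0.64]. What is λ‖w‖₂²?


‖w‖₂² = (0.11)² + (-2.58)² + (1.23)² + (-1.72)² + (-0.64)²
     = 0.0121 + 6.6564 + 1.5129 + 2.9584 + 0.4096
     = 11.5494
λ·‖w‖₂² = 1.0·11.5494 = 11.5494

11.5494


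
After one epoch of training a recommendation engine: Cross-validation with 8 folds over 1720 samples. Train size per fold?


Fold size = 1720/8 = 215
Training per fold = 1720 - 215 = 1505

1505


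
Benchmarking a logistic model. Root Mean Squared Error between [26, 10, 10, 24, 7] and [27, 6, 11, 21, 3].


MSE = 43/5 = 8.6
RMSE = √(43/5) = 2.9326

2.9326


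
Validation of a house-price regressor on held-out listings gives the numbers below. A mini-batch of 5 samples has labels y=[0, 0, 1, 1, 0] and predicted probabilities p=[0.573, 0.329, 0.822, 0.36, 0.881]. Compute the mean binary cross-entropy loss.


L[0] = -ln(1-0.573) = -ln(0.427) = 0.851
L[1] = -ln(1-0.329) = -ln(0.671) = 0.399
L[2] = -ln(0.822) = 0.196
L[3] = -ln(0.36) = 1.0217
L[4] = -ln(1-0.881) = -ln(0.119) = 2.1286
mean = (0.851 + 0.399 + 0.196 + 1.0217 + 2.1286)/5 = 0.9193

0.9193


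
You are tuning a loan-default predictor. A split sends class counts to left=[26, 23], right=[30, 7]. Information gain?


Parent = [56, 30], H_parent = 0.933
H_left = 0.9973 (n=49), H_right = 0.6998 (n=37)
H_children = (49/86)·0.9973 + (37/86)·0.6998 = 0.8693
IG = 0.933 - 0.8693 = 0.0637

0.0637


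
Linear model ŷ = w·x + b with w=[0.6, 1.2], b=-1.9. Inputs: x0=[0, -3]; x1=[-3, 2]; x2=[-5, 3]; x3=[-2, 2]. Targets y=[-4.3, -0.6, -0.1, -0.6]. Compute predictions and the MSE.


ŷ0 = (0.6)·(0) + (1.2)·(-3) - 1.9 = -5.5
ŷ1 = (0.6)·(-3) + (1.2)·(2) - 1.9 = -1.3
ŷ2 = (0.6)·(-5) + (1.2)·(3) - 1.9 = -1.3
ŷ3 = (0.6)·(-2) + (1.2)·(2) - 1.9 = -0.7
errors² = [1.44, 0.49, 1.44, 0.01]
MSE = 3.3800/4 = 0.845

0.845


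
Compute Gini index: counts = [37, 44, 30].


Probabilities: [37/111, 44/111, 30/111] ≈ [0.3333, 0.3964, 0.2703]
Σpᵢ² = (1369 + 1936 + 900)/111² = 4205/12321
Gini = 1 - Σpᵢ² = 1 - 4205/12321 = 0.6587

0.6587


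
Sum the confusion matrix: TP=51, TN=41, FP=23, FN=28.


Total = TP + TN + FP + FN
= 51 + 41 + 23 + 28
= 143
(Predicted positive: 74, predicted negative: 69)

143


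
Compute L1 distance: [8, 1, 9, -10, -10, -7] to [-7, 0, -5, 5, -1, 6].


d = |8+ 7| + |1-0| + |9+ 5| + |-10-5| + |-10+ 1| + |-7-6|
  = 15 + 1 + 14 + 15 + 9 + 13
  = 67

67


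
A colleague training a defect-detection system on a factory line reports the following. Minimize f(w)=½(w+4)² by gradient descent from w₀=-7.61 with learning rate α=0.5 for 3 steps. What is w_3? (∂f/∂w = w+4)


step 1: grad = -7.61+4 = -3.61; w = -7.61 - 0.5·(-3.61) = -5.805
step 2: grad = -5.805+4 = -1.805; w = -5.805 - 0.5·(-1.805) = -4.9025
step 3: grad = -4.9025+4 = -0.9025; w = -4.9025 - 0.5·(-0.9025) = -4.45125

-4.45125


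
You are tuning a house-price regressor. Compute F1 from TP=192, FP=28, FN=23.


Precision = 192/220 = 0.8727
Recall = 192/215 = 0.893
F1 = 2·P·R/(P+R) = 2·TP/(2·TP+FP+FN) = 384/(384+28+23) = 384/435 = 0.8828

0.8828


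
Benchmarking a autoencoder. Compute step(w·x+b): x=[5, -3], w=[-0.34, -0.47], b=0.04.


z = (5)·(-0.34) + (-3)·(-0.47) + 0.04
  = -0.25
step(z) = 0 (z<0)

0


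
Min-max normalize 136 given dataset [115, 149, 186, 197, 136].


min=115, max=197
(136-115)/(197-115) = 21/82 = 0.2561

0.2561


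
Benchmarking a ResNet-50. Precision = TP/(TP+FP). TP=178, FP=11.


Precision = TP/(TP+FP)
= 178/(178+11)
= 178/189 = 94.18%

94.18%


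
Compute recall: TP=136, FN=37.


Recall = TP/(TP+FN)
= 136/(136+37)
= 136/173 = 78.61%

78.61%


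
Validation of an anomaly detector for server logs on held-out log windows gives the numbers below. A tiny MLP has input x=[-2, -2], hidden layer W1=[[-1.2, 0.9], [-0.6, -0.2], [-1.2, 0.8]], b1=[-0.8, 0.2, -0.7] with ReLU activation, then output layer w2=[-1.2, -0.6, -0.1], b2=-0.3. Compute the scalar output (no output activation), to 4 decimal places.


z1[0] = (-1.2)·(-2) + (0.9)·(-2) - 0.8 = -0.2
z1[1] = (-0.6)·(-2) + (-0.2)·(-2) + 0.2 = 1.8
z1[2] = (-1.2)·(-2) + (0.8)·(-2) - 0.7 = 0.1
h = ReLU(z1) = [0.0, 1.8, 0.1]
output = (-1.2)·(0.0) + (-0.6)·(1.8) + (-0.1)·(0.1) - 0.3 = -1.39

-1.39


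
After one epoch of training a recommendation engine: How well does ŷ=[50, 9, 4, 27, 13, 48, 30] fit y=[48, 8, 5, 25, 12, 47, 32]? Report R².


ȳ = 25.2857
SS_res = Σ(y-ŷ)² = 16
SS_tot = Σ(y-ȳ)² = 1919.43
R² = 1 - SS_res/SS_tot = 1 - 0.0083 = 0.9917

0.9917


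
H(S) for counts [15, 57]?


Probabilities: [15/72, 57/72] ≈ [0.2083, 0.7917]
H = -((15/72)·log₂(15/72) + (57/72)·log₂(57/72))
  = 0.7383 bits

0.7383 bits


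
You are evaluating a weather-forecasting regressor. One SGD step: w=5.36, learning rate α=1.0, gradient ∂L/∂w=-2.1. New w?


w_new = w - α·∇
= 5.36 - 1.0·-2.1
= 5.36 + 2.1
= 7.46

7.46


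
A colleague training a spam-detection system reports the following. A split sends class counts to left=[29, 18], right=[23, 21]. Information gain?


Parent = [52, 39], H_parent = 0.9852
H_left = 0.9601 (n=47), H_right = 0.9985 (n=44)
H_children = (47/91)·0.9601 + (44/91)·0.9985 = 0.9787
IG = 0.9852 - 0.9787 = 0.0065

0.0065


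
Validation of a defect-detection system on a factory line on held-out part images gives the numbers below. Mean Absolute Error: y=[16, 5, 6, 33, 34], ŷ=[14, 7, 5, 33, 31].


Absolute errors: |16-14|=2, |5-7|=2, |6-5|=1, |33-33|=0, |34-31|=3
Sum = 8
MAE = 8/5 = 8/5

8/5


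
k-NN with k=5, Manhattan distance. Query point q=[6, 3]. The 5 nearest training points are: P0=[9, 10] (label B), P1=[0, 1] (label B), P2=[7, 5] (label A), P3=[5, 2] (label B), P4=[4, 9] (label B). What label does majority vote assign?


d(q,P0) = 10  (label B)
d(q,P1) = 8  (label B)
d(q,P2) = 3  (label A)
d(q,P3) = 2  (label B)
d(q,P4) = 8  (label B)
Votes: A=1, B=4
Majority → B

B


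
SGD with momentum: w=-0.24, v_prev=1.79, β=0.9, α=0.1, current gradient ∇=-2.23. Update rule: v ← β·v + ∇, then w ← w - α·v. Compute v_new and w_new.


v_new = 0.9·1.79 - 2.23 = 1.611 - 2.23 = -0.619
w_new = -0.24 - 0.1·-0.619 = -0.24 + 0.0619 = -0.1781

v_new=-0.619, w_new=-0.1781


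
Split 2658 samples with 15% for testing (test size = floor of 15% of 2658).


Test = ⌊2658·15/100⌋ = 398
Train = 2658 - 398 = 2260

Train: 2260, Test: 398


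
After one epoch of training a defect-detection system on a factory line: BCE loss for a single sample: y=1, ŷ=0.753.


BCE = -[y·ln(p) + (1-y)·ln(1-p)]
= -1·ln(0.753) - 0
= -ln(0.753) = 0.2837

0.2837


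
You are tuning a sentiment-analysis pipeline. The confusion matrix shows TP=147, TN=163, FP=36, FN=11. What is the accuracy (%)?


Accuracy = (TP+TN)/(TP+TN+FP+FN)
= (147+163)/(357)
= 310/357 = 86.83%

86.83%


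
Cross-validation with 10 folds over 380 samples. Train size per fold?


Fold size = 380/10 = 38
Training per fold = 380 - 38 = 342

342


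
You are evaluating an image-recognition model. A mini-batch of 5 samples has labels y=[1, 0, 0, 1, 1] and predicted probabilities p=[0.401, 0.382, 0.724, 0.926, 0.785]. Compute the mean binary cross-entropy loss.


L[0] = -ln(0.401) = 0.9138
L[1] = -ln(1-0.382) = -ln(0.618) = 0.4813
L[2] = -ln(1-0.724) = -ln(0.276) = 1.2874
L[3] = -ln(0.926) = 0.0769
L[4] = -ln(0.785) = 0.2421
mean = (0.9138 + 0.4813 + 1.2874 + 0.0769 + 0.2421)/5 = 0.6003

0.6003


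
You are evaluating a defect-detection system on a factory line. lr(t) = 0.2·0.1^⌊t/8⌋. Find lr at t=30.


n_drops = ⌊30/8⌋ = 3
lr = 0.2·0.1^3 = 0.2·0.001 = 0.0002

0.0002


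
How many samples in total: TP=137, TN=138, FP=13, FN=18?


Total = TP + TN + FP + FN
= 137 + 138 + 13 + 18
= 306
(Predicted positive: 150, predicted negative: 156)

306


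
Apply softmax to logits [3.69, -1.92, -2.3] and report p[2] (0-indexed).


Exponentials: e^3.69=40.0448, e^-1.92=0.1466, e^-2.3=0.1003
Sum = 40.2917
Softmax = [0.9939, 0.0036, 0.0025]
p[2] = 0.1003/40.2917 = 0.0025

0.0025
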